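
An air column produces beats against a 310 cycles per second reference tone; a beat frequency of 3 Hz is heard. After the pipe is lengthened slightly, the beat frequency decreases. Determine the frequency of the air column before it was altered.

|f − 310| = 3, so the air column was at either 307 Hz or 313 Hz.
A longer pipe has a lower fundamental; the adjustment lowers the air column's frequency.
The beat rate fell, so the adjustment moved the air column toward 310 Hz — it must have started above the reference.

313 Hz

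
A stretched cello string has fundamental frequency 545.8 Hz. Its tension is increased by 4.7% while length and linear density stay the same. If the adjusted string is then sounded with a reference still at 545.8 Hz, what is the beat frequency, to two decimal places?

For a string, f ∝ √T, so the new frequency is 545.8·√1.047 = 558.4790 Hz.
f_beat = |558.4790 − 545.8| = 12.68 Hz.

12.68 Hz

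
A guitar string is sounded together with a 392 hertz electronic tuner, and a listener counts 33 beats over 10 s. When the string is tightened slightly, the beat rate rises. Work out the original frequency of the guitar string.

395.3 Hz

Beat frequency = 33/10 = 3.3 Hz.
|f − 392| = 3.3, so the guitar string was at either 388.7 Hz or 395.3 Hz.
Increasing tension raises a string's frequency; the adjustment raises the guitar string's frequency.
The beat rate rose, so the adjustment moved the guitar string further from 392 Hz — it was already above the reference.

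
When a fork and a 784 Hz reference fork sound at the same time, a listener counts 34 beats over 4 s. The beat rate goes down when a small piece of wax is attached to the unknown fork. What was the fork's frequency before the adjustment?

792.5 Hz

Beat frequency = 34/4 = 8.5 Hz.
|f − 784| = 8.5, so the fork was at either 775.5 Hz or 792.5 Hz.
Loading a fork with wax lowers its frequency; the adjustment lowers the fork's frequency.
The beat rate fell, so the adjustment moved the fork toward 784 Hz — it must have started above the reference.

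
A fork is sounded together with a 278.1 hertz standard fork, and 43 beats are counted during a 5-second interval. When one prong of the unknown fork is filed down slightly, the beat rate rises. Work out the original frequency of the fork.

286.7 Hz

Beat frequency = 43/5 = 8.6 Hz.
|f − 278.1| = 8.6, so the fork was at either 269.5 Hz or 286.7 Hz.
Filing a prong removes mass and raises the fork's frequency; the adjustment raises the fork's frequency.
The beat rate rose, so the adjustment moved the fork further from 278.1 Hz — it was already above the reference.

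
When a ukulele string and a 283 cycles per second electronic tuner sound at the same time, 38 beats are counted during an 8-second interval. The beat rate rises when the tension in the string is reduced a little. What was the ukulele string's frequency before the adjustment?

Beat frequency = 38/8 = 4.75 Hz.
|f − 283| = 4.75, so the ukulele string was at either 278.25 Hz or 287.75 Hz.
Lower tension means lower frequency; the adjustment lowers the ukulele string's frequency.
The beat rate rose, so the adjustment moved the ukulele string further from 283 Hz — it was already below the reference.

278.25 Hz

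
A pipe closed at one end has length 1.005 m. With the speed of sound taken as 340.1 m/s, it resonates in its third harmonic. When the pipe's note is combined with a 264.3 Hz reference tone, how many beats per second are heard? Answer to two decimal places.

10.49 Hz

Closed pipe (odd harmonics): f_n = n·v/(4L) = 3·340.1/(4·1.005) = 253.8060 Hz.
f_beat = |253.8060 − 264.3| = 10.49 Hz.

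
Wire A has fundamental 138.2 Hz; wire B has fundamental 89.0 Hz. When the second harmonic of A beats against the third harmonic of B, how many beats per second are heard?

9.4 Hz

Second harmonic of the first: 2·138.2 = 276.4 Hz.
Third harmonic of the second: 3·89.0 = 267.0 Hz.
f_beat = |276.4 − 267.0| = 9.4 Hz.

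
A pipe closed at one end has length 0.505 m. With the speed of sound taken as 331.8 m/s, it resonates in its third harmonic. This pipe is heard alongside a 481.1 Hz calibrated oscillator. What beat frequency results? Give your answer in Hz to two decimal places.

11.67 Hz

Closed pipe (odd harmonics): f_n = n·v/(4L) = 3·331.8/(4·0.505) = 492.7723 Hz.
f_beat = |492.7723 − 481.1| = 11.67 Hz.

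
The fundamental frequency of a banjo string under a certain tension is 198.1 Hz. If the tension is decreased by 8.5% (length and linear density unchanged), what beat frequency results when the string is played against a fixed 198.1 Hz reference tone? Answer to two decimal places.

For a string, f ∝ √T, so the new frequency is 198.1·√0.915 = 189.4938 Hz.
f_beat = |189.4938 − 198.1| = 8.61 Hz.

8.61 Hz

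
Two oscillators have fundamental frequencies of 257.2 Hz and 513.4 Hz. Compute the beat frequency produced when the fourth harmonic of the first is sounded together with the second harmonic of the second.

2.0 Hz

Fourth harmonic of the first: 4·257.2 = 1028.8 Hz.
Second harmonic of the second: 2·513.4 = 1026.8 Hz.
f_beat = |1028.8 − 1026.8| = 2.0 Hz.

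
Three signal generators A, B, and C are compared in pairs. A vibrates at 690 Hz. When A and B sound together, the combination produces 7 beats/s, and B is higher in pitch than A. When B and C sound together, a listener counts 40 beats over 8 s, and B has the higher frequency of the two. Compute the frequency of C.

692 Hz

B is above A, so f_B = 690 + 7 = 697 Hz.
B–C: Beat frequency = 40/8 = 5 Hz.
C is below B, so f_C = 697 − 5 = 692 Hz.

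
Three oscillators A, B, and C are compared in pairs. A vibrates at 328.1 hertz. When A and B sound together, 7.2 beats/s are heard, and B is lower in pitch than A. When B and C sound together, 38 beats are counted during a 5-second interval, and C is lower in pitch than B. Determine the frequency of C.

313.3 Hz

B is below A, so f_B = 328.1 − 7.2 = 320.9 Hz.
B–C: Beat frequency = 38/5 = 7.6 Hz.
C is below B, so f_C = 320.9 − 7.6 = 313.3 Hz.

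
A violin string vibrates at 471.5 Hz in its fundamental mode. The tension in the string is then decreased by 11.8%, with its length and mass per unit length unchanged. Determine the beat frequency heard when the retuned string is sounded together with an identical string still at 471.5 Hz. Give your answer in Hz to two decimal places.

28.69 Hz

For a string, f ∝ √T, so the new frequency is 471.5·√0.882 = 442.8085 Hz.
f_beat = |442.8085 − 471.5| = 28.69 Hz.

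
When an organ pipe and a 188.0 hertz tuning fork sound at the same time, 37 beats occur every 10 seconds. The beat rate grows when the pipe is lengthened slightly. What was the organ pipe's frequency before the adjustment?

184.3 Hz

Beat frequency = 37/10 = 3.7 Hz.
|f − 188.0| = 3.7, so the organ pipe was at either 184.3 Hz or 191.7 Hz.
A longer pipe has a lower fundamental; the adjustment lowers the organ pipe's frequency.
The beat rate rose, so the adjustment moved the organ pipe further from 188.0 Hz — it was already below the reference.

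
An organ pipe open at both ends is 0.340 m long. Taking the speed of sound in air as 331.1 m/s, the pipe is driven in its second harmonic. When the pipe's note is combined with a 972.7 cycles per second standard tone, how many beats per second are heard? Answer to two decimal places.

1.12 Hz

Open pipe: f_n = n·v/(2L) = 2·331.1/(2·0.340) = 973.8235 Hz.
f_beat = |973.8235 − 972.7| = 1.12 Hz.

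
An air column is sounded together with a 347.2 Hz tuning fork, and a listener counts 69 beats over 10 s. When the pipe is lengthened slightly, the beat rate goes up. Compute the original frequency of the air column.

Beat frequency = 69/10 = 6.9 Hz.
|f − 347.2| = 6.9, so the air column was at either 340.3 Hz or 354.1 Hz.
A longer pipe has a lower fundamental; the adjustment lowers the air column's frequency.
The beat rate rose, so the adjustment moved the air column further from 347.2 Hz — it was already below the reference.

340.3 Hz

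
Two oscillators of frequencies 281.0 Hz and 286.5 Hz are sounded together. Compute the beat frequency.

Beats arise from superposition of two nearby frequencies; the beat rate is |f₁ − f₂|.
|281.0 − 286.5| = 5.5 Hz.

5.5 Hz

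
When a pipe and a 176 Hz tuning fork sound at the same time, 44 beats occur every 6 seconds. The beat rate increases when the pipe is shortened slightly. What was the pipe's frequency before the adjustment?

Beat frequency = 44/6 = 7.3333 Hz.
|f − 176| = 7.3333, so the pipe was at either 168.6667 Hz or 183.3333 Hz.
A shorter pipe has a higher fundamental; the adjustment raises the pipe's frequency.
The beat rate rose, so the adjustment moved the pipe further from 176 Hz — it was already above the reference.

183.3333 Hz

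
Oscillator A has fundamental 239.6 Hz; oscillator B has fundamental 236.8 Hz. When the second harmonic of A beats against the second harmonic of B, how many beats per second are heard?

Second harmonic of the first: 2·239.6 = 479.2 Hz.
Second harmonic of the second: 2·236.8 = 473.6 Hz.
f_beat = |479.2 − 473.6| = 5.6 Hz.

5.6 Hz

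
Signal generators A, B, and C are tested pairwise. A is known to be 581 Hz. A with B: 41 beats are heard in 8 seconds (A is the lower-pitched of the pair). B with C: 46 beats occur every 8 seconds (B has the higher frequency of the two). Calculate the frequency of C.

A–B: Beat frequency = 41/8 = 5.125 Hz.
B is above A, so f_B = 581 + 5.125 = 586.125 Hz.
B–C: Beat frequency = 46/8 = 5.75 Hz.
C is below B, so f_C = 586.125 − 5.75 = 580.375 Hz.

580.375 Hz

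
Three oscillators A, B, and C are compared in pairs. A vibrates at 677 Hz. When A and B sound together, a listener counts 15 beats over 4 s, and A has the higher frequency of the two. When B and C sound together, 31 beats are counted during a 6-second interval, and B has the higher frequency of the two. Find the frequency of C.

A–B: Beat frequency = 15/4 = 3.75 Hz.
B is below A, so f_B = 677 − 3.75 = 673.25 Hz.
B–C: Beat frequency = 31/6 = 5.1667 Hz.
C is below B, so f_C = 673.25 − 5.1667 = 668.0833 Hz.

668.0833 Hz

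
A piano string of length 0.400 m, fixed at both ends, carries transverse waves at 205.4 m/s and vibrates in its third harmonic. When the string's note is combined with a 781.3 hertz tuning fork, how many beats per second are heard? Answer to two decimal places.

For a string fixed at both ends, f_n = n·v/(2L) = 3·205.4/(2·0.400) = 770.2500 Hz.
f_beat = |770.2500 − 781.3| = 11.05 Hz.

11.05 Hz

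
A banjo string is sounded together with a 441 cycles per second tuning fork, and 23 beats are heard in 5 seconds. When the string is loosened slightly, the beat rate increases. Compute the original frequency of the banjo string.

436.4 Hz

Beat frequency = 23/5 = 4.6 Hz.
|f − 441| = 4.6, so the banjo string was at either 436.4 Hz or 445.6 Hz.
Reducing tension lowers a string's frequency; the adjustment lowers the banjo string's frequency.
The beat rate rose, so the adjustment moved the banjo string further from 441 Hz — it was already below the reference.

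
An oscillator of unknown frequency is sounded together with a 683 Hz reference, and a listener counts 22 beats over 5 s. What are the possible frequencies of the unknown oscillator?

678.6 Hz or 687.4 Hz

Beat frequency = 22/5 = 4.4 Hz.
|f − 683| = 4.4, so f = 683 ± 4.4.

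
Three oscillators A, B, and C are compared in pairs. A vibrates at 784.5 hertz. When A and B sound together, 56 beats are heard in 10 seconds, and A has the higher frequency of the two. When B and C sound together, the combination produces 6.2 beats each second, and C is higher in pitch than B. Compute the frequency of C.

785.1 Hz

A–B: Beat frequency = 56/10 = 5.6 Hz.
B is below A, so f_B = 784.5 − 5.6 = 778.9 Hz.
C is above B, so f_C = 778.9 + 6.2 = 785.1 Hz.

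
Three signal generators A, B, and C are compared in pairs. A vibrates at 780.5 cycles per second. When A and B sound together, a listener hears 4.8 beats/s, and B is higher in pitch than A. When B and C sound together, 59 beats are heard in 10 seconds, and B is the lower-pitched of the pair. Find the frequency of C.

791.2 Hz

B is above A, so f_B = 780.5 + 4.8 = 785.3 Hz.
B–C: Beat frequency = 59/10 = 5.9 Hz.
C is above B, so f_C = 785.3 + 5.9 = 791.2 Hz.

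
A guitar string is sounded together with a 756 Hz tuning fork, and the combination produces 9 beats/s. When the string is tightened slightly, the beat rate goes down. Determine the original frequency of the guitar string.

|f − 756| = 9, so the guitar string was at either 747 Hz or 765 Hz.
Increasing tension raises a string's frequency; the adjustment raises the guitar string's frequency.
The beat rate fell, so the adjustment moved the guitar string toward 756 Hz — it must have started below the reference.

747 Hz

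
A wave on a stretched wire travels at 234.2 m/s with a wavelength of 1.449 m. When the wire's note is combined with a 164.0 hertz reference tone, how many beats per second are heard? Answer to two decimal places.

Source frequency f = v/λ = 234.2/1.449 = 161.6287 Hz.
f_beat = |161.6287 − 164.0| = 2.37 Hz.

2.37 Hz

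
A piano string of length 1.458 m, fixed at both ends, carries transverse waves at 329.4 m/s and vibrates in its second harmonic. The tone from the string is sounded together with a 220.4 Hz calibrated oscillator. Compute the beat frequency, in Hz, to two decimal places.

For a string fixed at both ends, f_n = n·v/(2L) = 2·329.4/(2·1.458) = 225.9259 Hz.
f_beat = |225.9259 − 220.4| = 5.53 Hz.

5.53 Hz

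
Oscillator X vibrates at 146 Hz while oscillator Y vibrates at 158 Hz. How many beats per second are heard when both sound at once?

12 Hz

The beat frequency equals the magnitude of the frequency difference.
|146 − 158| = 12 Hz.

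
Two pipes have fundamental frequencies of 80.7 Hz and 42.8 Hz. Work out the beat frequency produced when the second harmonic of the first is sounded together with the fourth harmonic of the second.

Second harmonic of the first: 2·80.7 = 161.4 Hz.
Fourth harmonic of the second: 4·42.8 = 171.2 Hz.
f_beat = |161.4 − 171.2| = 9.8 Hz.

9.8 Hz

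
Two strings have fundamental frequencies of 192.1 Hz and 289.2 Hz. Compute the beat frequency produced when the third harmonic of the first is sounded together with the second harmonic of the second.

2.1 Hz

Third harmonic of the first: 3·192.1 = 576.3 Hz.
Second harmonic of the second: 2·289.2 = 578.4 Hz.
f_beat = |576.3 − 578.4| = 2.1 Hz.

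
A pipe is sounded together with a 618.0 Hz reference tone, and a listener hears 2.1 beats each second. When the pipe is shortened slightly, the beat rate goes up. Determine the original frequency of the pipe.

620.1 Hz

|f − 618.0| = 2.1, so the pipe was at either 615.9 Hz or 620.1 Hz.
A shorter pipe has a higher fundamental; the adjustment raises the pipe's frequency.
The beat rate rose, so the adjustment moved the pipe further from 618.0 Hz — it was already above the reference.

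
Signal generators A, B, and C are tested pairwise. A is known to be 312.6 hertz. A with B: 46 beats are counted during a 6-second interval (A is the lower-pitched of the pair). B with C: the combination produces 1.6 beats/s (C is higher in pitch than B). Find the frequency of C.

321.8667 Hz

A–B: Beat frequency = 46/6 = 7.6667 Hz.
B is above A, so f_B = 312.6 + 7.6667 = 320.2667 Hz.
C is above B, so f_C = 320.2667 + 1.6 = 321.8667 Hz.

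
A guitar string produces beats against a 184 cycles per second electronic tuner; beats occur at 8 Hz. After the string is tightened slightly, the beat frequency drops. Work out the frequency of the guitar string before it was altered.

|f − 184| = 8, so the guitar string was at either 176 Hz or 192 Hz.
Increasing tension raises a string's frequency; the adjustment raises the guitar string's frequency.
The beat rate fell, so the adjustment moved the guitar string toward 184 Hz — it must have started below the reference.

176 Hz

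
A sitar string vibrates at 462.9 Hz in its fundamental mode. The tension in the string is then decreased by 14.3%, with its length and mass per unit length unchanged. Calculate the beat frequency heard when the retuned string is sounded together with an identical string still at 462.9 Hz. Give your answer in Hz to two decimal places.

For a string, f ∝ √T, so the new frequency is 462.9·√0.857 = 428.5264 Hz.
f_beat = |428.5264 − 462.9| = 34.37 Hz.

34.37 Hz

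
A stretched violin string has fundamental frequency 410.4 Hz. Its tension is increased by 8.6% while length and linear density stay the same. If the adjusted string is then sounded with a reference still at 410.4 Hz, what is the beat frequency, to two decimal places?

For a string, f ∝ √T, so the new frequency is 410.4·√1.086 = 427.6833 Hz.
f_beat = |427.6833 − 410.4| = 17.28 Hz.

17.28 Hz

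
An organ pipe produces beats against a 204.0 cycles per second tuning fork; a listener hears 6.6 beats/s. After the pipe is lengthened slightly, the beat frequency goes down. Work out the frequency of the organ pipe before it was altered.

210.6 Hz

|f − 204.0| = 6.6, so the organ pipe was at either 197.4 Hz or 210.6 Hz.
A longer pipe has a lower fundamental; the adjustment lowers the organ pipe's frequency.
The beat rate fell, so the adjustment moved the organ pipe toward 204.0 Hz — it must have started above the reference.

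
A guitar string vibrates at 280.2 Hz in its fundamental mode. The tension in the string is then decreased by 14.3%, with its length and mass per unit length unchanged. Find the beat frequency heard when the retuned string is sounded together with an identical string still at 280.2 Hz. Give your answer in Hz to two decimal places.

For a string, f ∝ √T, so the new frequency is 280.2·√0.857 = 259.3932 Hz.
f_beat = |259.3932 − 280.2| = 20.81 Hz.

20.81 Hz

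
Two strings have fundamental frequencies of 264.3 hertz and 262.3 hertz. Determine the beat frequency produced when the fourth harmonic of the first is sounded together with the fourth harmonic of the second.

Fourth harmonic of the first: 4·264.3 = 1057.2 Hz.
Fourth harmonic of the second: 4·262.3 = 1049.2 Hz.
f_beat = |1057.2 − 1049.2| = 8.0 Hz.

8.0 Hz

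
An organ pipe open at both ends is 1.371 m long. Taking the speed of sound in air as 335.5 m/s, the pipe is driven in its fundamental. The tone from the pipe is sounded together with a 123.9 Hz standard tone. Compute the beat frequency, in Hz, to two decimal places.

1.54 Hz

Open pipe: f_n = n·v/(2L) = 1·335.5/(2·1.371) = 122.3559 Hz.
f_beat = |122.3559 − 123.9| = 1.54 Hz.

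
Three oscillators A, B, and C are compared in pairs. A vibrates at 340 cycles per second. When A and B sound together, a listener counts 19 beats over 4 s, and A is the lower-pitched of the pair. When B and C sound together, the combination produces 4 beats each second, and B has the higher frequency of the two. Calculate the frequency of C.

340.75 Hz

A–B: Beat frequency = 19/4 = 4.75 Hz.
B is above A, so f_B = 340 + 4.75 = 344.75 Hz.
C is below B, so f_C = 344.75 − 4 = 340.75 Hz.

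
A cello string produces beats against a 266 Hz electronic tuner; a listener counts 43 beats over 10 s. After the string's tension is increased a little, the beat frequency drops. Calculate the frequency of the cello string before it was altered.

261.7 Hz

Beat frequency = 43/10 = 4.3 Hz.
|f − 266| = 4.3, so the cello string was at either 261.7 Hz or 270.3 Hz.
Higher tension means higher frequency; the adjustment raises the cello string's frequency.
The beat rate fell, so the adjustment moved the cello string toward 266 Hz — it must have started below the reference.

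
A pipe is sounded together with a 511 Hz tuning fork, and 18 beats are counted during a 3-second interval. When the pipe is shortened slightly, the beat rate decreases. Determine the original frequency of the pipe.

505 Hz

Beat frequency = 18/3 = 6 Hz.
|f − 511| = 6, so the pipe was at either 505 Hz or 517 Hz.
A shorter pipe has a higher fundamental; the adjustment raises the pipe's frequency.
The beat rate fell, so the adjustment moved the pipe toward 511 Hz — it must have started below the reference.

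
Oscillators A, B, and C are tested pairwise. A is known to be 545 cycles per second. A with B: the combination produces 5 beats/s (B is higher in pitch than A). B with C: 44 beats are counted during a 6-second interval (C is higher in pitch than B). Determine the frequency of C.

B is above A, so f_B = 545 + 5 = 550 Hz.
B–C: Beat frequency = 44/6 = 7.3333 Hz.
C is above B, so f_C = 550 + 7.3333 = 557.3333 Hz.

557.3333 Hz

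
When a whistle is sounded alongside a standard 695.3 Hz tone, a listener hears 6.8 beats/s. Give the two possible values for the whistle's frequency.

|f − 695.3| = 6.8, so f = 695.3 ± 6.8.

688.5 Hz or 702.1 Hz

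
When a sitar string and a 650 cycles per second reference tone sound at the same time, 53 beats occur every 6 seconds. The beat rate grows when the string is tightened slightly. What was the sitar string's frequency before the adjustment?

Beat frequency = 53/6 = 8.8333 Hz.
|f − 650| = 8.8333, so the sitar string was at either 641.1667 Hz or 658.8333 Hz.
Increasing tension raises a string's frequency; the adjustment raises the sitar string's frequency.
The beat rate rose, so the adjustment moved the sitar string further from 650 Hz — it was already above the reference.

658.8333 Hz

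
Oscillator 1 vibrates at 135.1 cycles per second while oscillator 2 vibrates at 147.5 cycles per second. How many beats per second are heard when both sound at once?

12.4 Hz

f_beat = |f₁ − f₂|.
|135.1 − 147.5| = 12.4 Hz.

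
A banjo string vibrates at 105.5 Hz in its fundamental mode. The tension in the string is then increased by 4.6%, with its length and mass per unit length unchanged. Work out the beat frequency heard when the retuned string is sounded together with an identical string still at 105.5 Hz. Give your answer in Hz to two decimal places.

For a string, f ∝ √T, so the new frequency is 105.5·√1.046 = 107.8992 Hz.
f_beat = |107.8992 − 105.5| = 2.40 Hz.

2.40 Hz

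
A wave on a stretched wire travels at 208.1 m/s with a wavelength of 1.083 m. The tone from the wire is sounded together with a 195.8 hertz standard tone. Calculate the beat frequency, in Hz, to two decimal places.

Source frequency f = v/λ = 208.1/1.083 = 192.1514 Hz.
f_beat = |192.1514 − 195.8| = 3.65 Hz.

3.65 Hz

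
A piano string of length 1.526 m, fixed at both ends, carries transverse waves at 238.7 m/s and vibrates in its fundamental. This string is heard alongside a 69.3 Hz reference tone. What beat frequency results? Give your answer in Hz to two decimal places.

For a string fixed at both ends, f_n = n·v/(2L) = 1·238.7/(2·1.526) = 78.2110 Hz.
f_beat = |78.2110 − 69.3| = 8.91 Hz.

8.91 Hz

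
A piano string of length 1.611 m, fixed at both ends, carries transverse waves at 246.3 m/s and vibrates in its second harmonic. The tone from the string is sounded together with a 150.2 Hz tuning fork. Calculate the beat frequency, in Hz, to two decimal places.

For a string fixed at both ends, f_n = n·v/(2L) = 2·246.3/(2·1.611) = 152.8864 Hz.
f_beat = |152.8864 − 150.2| = 2.69 Hz.

2.69 Hz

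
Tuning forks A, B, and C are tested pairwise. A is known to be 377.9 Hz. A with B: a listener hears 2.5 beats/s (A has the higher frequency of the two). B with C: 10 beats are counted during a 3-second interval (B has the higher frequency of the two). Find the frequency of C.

372.0667 Hz

B is below A, so f_B = 377.9 − 2.5 = 375.4 Hz.
B–C: Beat frequency = 10/3 = 3.3333 Hz.
C is below B, so f_C = 375.4 − 3.3333 = 372.0667 Hz.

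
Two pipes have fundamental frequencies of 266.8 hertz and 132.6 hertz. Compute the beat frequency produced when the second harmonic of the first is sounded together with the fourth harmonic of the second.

Second harmonic of the first: 2·266.8 = 533.6 Hz.
Fourth harmonic of the second: 4·132.6 = 530.4 Hz.
f_beat = |533.6 − 530.4| = 3.2 Hz.

3.2 Hz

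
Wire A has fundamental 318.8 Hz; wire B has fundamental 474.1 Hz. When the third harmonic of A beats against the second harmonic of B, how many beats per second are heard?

Third harmonic of the first: 3·318.8 = 956.4 Hz.
Second harmonic of the second: 2·474.1 = 948.2 Hz.
f_beat = |956.4 − 948.2| = 8.2 Hz.

8.2 Hz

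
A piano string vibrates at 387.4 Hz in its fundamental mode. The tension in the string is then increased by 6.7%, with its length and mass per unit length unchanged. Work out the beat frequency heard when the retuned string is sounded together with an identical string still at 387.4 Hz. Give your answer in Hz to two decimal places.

For a string, f ∝ √T, so the new frequency is 387.4·√1.067 = 400.1675 Hz.
f_beat = |400.1675 − 387.4| = 12.77 Hz.

12.77 Hz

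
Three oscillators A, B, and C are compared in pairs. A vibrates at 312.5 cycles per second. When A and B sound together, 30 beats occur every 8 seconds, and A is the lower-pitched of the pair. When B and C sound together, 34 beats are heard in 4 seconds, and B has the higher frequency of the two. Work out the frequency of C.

A–B: Beat frequency = 30/8 = 3.75 Hz.
B is above A, so f_B = 312.5 + 3.75 = 316.25 Hz.
B–C: Beat frequency = 34/4 = 8.5 Hz.
C is below B, so f_C = 316.25 − 8.5 = 307.75 Hz.

307.75 Hz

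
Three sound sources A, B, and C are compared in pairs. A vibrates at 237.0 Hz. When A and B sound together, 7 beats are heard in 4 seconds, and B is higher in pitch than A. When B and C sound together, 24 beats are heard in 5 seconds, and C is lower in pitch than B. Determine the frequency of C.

233.95 Hz

A–B: Beat frequency = 7/4 = 1.75 Hz.
B is above A, so f_B = 237.0 + 1.75 = 238.75 Hz.
B–C: Beat frequency = 24/5 = 4.8 Hz.
C is below B, so f_C = 238.75 − 4.8 = 233.95 Hz.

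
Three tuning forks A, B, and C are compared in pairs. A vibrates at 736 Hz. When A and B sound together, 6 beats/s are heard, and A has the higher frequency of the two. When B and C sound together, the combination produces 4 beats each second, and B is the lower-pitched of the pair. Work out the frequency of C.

B is below A, so f_B = 736 − 6 = 730 Hz.
C is above B, so f_C = 730 + 4 = 734 Hz.

734 Hz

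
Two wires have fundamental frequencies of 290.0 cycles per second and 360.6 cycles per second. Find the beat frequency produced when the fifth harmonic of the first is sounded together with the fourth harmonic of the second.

7.6 Hz

Fifth harmonic of the first: 5·290.0 = 1450.0 Hz.
Fourth harmonic of the second: 4·360.6 = 1442.4 Hz.
f_beat = |1450.0 − 1442.4| = 7.6 Hz.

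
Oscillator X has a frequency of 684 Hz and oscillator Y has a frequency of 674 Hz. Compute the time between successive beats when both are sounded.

f_beat = |684 − 674| = 10 Hz.
Beat period T = 1 / f_beat = 1 / 10 s.

0.100 s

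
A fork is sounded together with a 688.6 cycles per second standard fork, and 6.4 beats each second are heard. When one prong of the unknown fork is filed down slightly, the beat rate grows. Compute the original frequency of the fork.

|f − 688.6| = 6.4, so the fork was at either 682.2 Hz or 695 Hz.
Filing a prong removes mass and raises the fork's frequency; the adjustment raises the fork's frequency.
The beat rate rose, so the adjustment moved the fork further from 688.6 Hz — it was already above the reference.

695 Hz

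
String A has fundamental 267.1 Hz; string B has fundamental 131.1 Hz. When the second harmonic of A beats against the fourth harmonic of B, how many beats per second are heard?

Second harmonic of the first: 2·267.1 = 534.2 Hz.
Fourth harmonic of the second: 4·131.1 = 524.4 Hz.
f_beat = |534.2 − 524.4| = 9.8 Hz.

9.8 Hz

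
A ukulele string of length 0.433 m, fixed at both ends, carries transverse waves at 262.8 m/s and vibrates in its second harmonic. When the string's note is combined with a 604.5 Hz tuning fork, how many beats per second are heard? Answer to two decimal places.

2.43 Hz

For a string fixed at both ends, f_n = n·v/(2L) = 2·262.8/(2·0.433) = 606.9284 Hz.
f_beat = |606.9284 − 604.5| = 2.43 Hz.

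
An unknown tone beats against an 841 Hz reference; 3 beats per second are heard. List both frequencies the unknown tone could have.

838 Hz or 844 Hz

|f − 841| = 3, so f = 841 ± 3.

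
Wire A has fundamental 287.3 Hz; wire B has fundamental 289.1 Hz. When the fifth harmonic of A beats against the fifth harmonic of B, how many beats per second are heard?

9.0 Hz

Fifth harmonic of the first: 5·287.3 = 1436.5 Hz.
Fifth harmonic of the second: 5·289.1 = 1445.5 Hz.
f_beat = |1436.5 − 1445.5| = 9.0 Hz.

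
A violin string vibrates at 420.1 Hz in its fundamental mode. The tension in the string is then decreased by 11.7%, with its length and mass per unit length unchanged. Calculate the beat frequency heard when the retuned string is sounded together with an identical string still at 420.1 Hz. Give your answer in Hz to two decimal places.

25.34 Hz

For a string, f ∝ √T, so the new frequency is 420.1·√0.883 = 394.7599 Hz.
f_beat = |394.7599 − 420.1| = 25.34 Hz.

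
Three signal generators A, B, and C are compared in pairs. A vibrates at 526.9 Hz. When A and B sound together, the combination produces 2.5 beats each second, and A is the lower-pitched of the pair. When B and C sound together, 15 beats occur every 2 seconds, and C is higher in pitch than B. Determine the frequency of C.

B is above A, so f_B = 526.9 + 2.5 = 529.4 Hz.
B–C: Beat frequency = 15/2 = 7.5 Hz.
C is above B, so f_C = 529.4 + 7.5 = 536.9 Hz.

536.9 Hz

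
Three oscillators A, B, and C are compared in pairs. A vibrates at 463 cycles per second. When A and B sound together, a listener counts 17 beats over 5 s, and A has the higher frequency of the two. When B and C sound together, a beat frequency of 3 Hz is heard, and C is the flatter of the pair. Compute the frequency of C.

456.6 Hz

A–B: Beat frequency = 17/5 = 3.4 Hz.
B is below A, so f_B = 463 − 3.4 = 459.6 Hz.
C is below B, so f_C = 459.6 − 3 = 456.6 Hz.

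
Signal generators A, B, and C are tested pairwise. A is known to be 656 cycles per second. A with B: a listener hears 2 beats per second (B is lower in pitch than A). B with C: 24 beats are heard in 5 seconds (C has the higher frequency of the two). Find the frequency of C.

B is below A, so f_B = 656 − 2 = 654 Hz.
B–C: Beat frequency = 24/5 = 4.8 Hz.
C is above B, so f_C = 654 + 4.8 = 658.8 Hz.

658.8 Hz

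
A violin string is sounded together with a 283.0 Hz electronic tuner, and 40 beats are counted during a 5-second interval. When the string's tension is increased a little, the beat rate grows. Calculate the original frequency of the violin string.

Beat frequency = 40/5 = 8 Hz.
|f − 283.0| = 8, so the violin string was at either 275 Hz or 291 Hz.
Higher tension means higher frequency; the adjustment raises the violin string's frequency.
The beat rate rose, so the adjustment moved the violin string further from 283.0 Hz — it was already above the reference.

291 Hz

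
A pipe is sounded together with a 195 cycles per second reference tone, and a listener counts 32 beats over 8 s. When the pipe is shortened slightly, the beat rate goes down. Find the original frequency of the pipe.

191 Hz

Beat frequency = 32/8 = 4 Hz.
|f − 195| = 4, so the pipe was at either 191 Hz or 199 Hz.
A shorter pipe has a higher fundamental; the adjustment raises the pipe's frequency.
The beat rate fell, so the adjustment moved the pipe toward 195 Hz — it must have started below the reference.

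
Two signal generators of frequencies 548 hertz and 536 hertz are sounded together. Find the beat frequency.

12 Hz

The beat frequency equals the magnitude of the frequency difference.
|548 − 536| = 12 Hz.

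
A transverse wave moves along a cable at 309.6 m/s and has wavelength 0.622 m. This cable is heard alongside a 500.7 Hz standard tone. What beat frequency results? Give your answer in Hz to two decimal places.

Source frequency f = v/λ = 309.6/0.622 = 497.7492 Hz.
f_beat = |497.7492 − 500.7| = 2.95 Hz.

2.95 Hz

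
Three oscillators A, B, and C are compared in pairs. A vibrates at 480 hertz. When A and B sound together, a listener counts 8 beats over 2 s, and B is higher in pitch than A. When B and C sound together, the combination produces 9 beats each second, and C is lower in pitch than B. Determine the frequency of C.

A–B: Beat frequency = 8/2 = 4 Hz.
B is above A, so f_B = 480 + 4 = 484 Hz.
C is below B, so f_C = 484 − 9 = 475 Hz.

475 Hz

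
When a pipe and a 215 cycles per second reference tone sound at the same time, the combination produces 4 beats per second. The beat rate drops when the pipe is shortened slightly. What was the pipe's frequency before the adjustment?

211 Hz

|f − 215| = 4, so the pipe was at either 211 Hz or 219 Hz.
A shorter pipe has a higher fundamental; the adjustment raises the pipe's frequency.
The beat rate fell, so the adjustment moved the pipe toward 215 Hz — it must have started below the reference.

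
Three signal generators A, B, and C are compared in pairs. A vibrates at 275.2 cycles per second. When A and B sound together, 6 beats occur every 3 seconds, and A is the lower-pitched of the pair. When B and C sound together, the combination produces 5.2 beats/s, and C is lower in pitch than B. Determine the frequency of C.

A–B: Beat frequency = 6/3 = 2 Hz.
B is above A, so f_B = 275.2 + 2 = 277.2 Hz.
C is below B, so f_C = 277.2 − 5.2 = 272 Hz.

272 Hz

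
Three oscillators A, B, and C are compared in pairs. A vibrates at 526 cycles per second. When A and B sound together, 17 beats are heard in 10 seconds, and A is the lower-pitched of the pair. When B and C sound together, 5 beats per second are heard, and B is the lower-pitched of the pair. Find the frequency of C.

A–B: Beat frequency = 17/10 = 1.7 Hz.
B is above A, so f_B = 526 + 1.7 = 527.7 Hz.
C is above B, so f_C = 527.7 + 5 = 532.7 Hz.

532.7 Hz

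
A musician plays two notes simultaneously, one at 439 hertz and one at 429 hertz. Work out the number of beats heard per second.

The beat frequency equals the magnitude of the frequency difference.
|439 − 429| = 10 Hz.

10 Hz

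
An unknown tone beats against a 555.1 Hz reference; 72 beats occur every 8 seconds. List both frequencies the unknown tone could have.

Beat frequency = 72/8 = 9 Hz.
|f − 555.1| = 9, so f = 555.1 ± 9.

546.1 Hz or 564.1 Hz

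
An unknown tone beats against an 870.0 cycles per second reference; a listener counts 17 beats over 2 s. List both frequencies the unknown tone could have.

861.5 Hz or 878.5 Hz

Beat frequency = 17/2 = 8.5 Hz.
|f − 870.0| = 8.5, so f = 870.0 ± 8.5.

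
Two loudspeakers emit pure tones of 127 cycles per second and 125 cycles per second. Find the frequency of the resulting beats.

The beat frequency equals the magnitude of the frequency difference.
|127 − 125| = 2 Hz.

2 Hz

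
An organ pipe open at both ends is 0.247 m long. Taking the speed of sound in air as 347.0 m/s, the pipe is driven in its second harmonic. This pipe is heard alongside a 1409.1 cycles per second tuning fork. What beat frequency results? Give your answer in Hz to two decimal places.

4.24 Hz

Open pipe: f_n = n·v/(2L) = 2·347.0/(2·0.247) = 1404.8583 Hz.
f_beat = |1404.8583 − 1409.1| = 4.24 Hz.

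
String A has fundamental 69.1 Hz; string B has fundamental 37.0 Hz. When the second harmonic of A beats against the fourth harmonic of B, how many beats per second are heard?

9.8 Hz

Second harmonic of the first: 2·69.1 = 138.2 Hz.
Fourth harmonic of the second: 4·37.0 = 148.0 Hz.
f_beat = |138.2 − 148.0| = 9.8 Hz.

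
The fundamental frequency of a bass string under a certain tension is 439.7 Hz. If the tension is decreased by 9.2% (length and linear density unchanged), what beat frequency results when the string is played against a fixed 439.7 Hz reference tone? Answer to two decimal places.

For a string, f ∝ √T, so the new frequency is 439.7·√0.908 = 418.9859 Hz.
f_beat = |418.9859 − 439.7| = 20.71 Hz.

20.71 Hz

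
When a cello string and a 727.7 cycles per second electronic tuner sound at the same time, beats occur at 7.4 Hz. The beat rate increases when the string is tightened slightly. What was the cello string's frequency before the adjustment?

735.1 Hz

|f − 727.7| = 7.4, so the cello string was at either 720.3 Hz or 735.1 Hz.
Increasing tension raises a string's frequency; the adjustment raises the cello string's frequency.
The beat rate rose, so the adjustment moved the cello string further from 727.7 Hz — it was already above the reference.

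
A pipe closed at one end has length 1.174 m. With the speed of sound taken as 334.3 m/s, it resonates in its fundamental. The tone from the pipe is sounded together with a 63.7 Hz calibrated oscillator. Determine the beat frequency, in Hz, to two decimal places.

7.49 Hz

Closed pipe (odd harmonics): f_n = n·v/(4L) = 1·334.3/(4·1.174) = 71.1882 Hz.
f_beat = |71.1882 − 63.7| = 7.49 Hz.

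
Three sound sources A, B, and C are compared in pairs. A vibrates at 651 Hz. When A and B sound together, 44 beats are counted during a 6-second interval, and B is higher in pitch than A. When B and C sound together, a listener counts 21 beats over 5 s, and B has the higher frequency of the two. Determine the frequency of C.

A–B: Beat frequency = 44/6 = 7.3333 Hz.
B is above A, so f_B = 651 + 7.3333 = 658.3333 Hz.
B–C: Beat frequency = 21/5 = 4.2 Hz.
C is below B, so f_C = 658.3333 − 4.2 = 654.1333 Hz.

654.1333 Hz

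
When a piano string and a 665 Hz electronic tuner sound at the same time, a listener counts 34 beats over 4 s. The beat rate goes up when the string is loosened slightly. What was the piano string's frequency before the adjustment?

656.5 Hz

Beat frequency = 34/4 = 8.5 Hz.
|f − 665| = 8.5, so the piano string was at either 656.5 Hz or 673.5 Hz.
Reducing tension lowers a string's frequency; the adjustment lowers the piano string's frequency.
The beat rate rose, so the adjustment moved the piano string further from 665 Hz — it was already below the reference.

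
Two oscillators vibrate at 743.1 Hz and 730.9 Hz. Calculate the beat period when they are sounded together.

f_beat = |743.1 − 730.9| = 12.2 Hz.
Beat period T = 1 / f_beat = 1 / 12.2 s.

0.082 s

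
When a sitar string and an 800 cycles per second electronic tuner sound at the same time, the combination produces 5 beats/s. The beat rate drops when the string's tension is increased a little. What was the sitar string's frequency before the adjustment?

|f − 800| = 5, so the sitar string was at either 795 Hz or 805 Hz.
Higher tension means higher frequency; the adjustment raises the sitar string's frequency.
The beat rate fell, so the adjustment moved the sitar string toward 800 Hz — it must have started below the reference.

795 Hz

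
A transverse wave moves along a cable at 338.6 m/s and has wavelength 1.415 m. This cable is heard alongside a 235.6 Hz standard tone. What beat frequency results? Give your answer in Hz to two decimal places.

Source frequency f = v/λ = 338.6/1.415 = 239.2933 Hz.
f_beat = |239.2933 − 235.6| = 3.69 Hz.

3.69 Hz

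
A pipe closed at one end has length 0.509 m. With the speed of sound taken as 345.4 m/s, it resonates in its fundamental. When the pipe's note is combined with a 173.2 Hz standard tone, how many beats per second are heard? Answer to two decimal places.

3.55 Hz

Closed pipe (odd harmonics): f_n = n·v/(4L) = 1·345.4/(4·0.509) = 169.6464 Hz.
f_beat = |169.6464 − 173.2| = 3.55 Hz.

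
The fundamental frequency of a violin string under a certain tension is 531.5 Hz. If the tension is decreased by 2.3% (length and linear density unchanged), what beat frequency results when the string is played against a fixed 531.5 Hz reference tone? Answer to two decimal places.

For a string, f ∝ √T, so the new frequency is 531.5·√0.977 = 525.3522 Hz.
f_beat = |525.3522 − 531.5| = 6.15 Hz.

6.15 Hz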